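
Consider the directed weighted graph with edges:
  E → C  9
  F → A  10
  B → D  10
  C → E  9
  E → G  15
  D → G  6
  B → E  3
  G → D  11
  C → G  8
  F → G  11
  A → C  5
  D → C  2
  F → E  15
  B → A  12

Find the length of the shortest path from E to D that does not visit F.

Candidate routes:
E-C-G-D: 9 + 8 + 11 = 28
E-G-D: 15 + 11 = 26
Shortest: 26.

26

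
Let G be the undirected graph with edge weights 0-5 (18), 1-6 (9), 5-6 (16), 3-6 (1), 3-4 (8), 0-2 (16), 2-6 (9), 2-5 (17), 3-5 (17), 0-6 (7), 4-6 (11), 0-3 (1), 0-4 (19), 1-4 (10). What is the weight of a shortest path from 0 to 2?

A few of the 0→2 routes:
0 -> 3 -> 6 -> 2: 1 + 1 + 9 = 11
0 -> 2: 16
0 -> 6 -> 2: 7 + 9 = 16
Shortest: 11.

11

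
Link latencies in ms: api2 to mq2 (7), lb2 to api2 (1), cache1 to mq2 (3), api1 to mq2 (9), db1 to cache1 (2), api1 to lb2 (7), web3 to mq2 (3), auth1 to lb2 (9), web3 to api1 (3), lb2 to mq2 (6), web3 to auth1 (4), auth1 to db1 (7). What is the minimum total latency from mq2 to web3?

Checking several routes:
mq2 → api2 → lb2 → api1 → web3: 7 + 1 + 7 + 3 = 18
mq2 → api1 → web3: 9 + 3 = 12
mq2 → lb2 → auth1 → web3: 6 + 9 + 4 = 19
mq2 → lb2 → api1 → web3: 6 + 7 + 3 = 16
mq2 → cache1 → db1 → auth1 → web3: 3 + 2 + 7 + 4 = 16
mq2 → web3: 3
Shortest: 3 ms.

3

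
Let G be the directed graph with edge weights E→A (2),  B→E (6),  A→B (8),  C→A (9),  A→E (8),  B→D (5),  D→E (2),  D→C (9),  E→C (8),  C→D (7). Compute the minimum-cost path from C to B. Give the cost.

Paths from C to B:
C → A → B: 9 + 8 = 17
C → D → E → A → B: 7 + 2 + 2 + 8 = 19
Best route has total 17.

17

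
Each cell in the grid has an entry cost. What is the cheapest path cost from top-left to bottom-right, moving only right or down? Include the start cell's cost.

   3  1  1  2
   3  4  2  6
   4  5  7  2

15

Best path: r0c0→r0c1→r0c2→r0c3→r1c3→r2c3
Cost: 3 + 1 + 1 + 2 + 6 + 2 = 15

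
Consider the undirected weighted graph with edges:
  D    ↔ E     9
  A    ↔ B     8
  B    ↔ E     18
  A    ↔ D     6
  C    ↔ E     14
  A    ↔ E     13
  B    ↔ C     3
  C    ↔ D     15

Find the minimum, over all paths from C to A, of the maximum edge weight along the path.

Comparing a few candidate routes:
C -> E -> A: max(14, 13) = 14
C -> B -> A: max(3, 8) = 8
C -> E -> D -> A: max(14, 9, 6) = 14
Best route has worst link 8.

8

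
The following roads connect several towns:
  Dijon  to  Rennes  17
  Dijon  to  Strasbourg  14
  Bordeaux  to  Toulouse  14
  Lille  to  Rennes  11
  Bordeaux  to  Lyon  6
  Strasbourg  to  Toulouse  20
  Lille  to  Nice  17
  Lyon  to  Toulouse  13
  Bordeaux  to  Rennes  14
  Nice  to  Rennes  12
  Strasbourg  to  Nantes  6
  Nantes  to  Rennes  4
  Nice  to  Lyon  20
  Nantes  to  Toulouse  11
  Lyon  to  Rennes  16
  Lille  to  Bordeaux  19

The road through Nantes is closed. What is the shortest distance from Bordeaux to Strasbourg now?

34

Some routes from Bordeaux to Strasbourg avoiding Nantes:
Bordeaux-Toulouse-Strasbourg: 14 + 20 = 34
Bordeaux-Lyon-Toulouse-Strasbourg: 6 + 13 + 20 = 39
Bordeaux-Rennes-Dijon-Strasbourg: 14 + 17 + 14 = 45
The minimum is 34.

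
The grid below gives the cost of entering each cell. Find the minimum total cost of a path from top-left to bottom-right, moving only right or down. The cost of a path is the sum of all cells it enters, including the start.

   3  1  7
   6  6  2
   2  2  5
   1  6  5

22

Best path: [0,0] → [0,1] → [1,1] → [1,2] → [2,2] → [3,2]
Cost: 3 + 1 + 6 + 2 + 5 + 5 = 22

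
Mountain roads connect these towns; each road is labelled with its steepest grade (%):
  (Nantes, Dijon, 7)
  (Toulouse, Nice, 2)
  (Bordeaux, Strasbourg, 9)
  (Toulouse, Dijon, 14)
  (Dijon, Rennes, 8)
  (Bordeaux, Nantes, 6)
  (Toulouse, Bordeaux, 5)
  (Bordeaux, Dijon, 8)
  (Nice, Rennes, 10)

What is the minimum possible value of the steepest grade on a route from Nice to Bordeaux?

Paths from Nice to Bordeaux:
Nice→Toulouse→Dijon→Bordeaux: max(2, 14, 8) = 14
Nice→Rennes→Dijon→Toulouse→Bordeaux: max(10, 8, 14, 5) = 14
Nice→Toulouse→Dijon→Nantes→Bordeaux: max(2, 14, 7, 6) = 14
Nice→Toulouse→Bordeaux: max(2, 5) = 5
Nice→Rennes→Dijon→Nantes→Bordeaux: max(10, 8, 7, 6) = 10
Nice→Rennes→Dijon→Bordeaux: max(10, 8, 8) = 10
The minimum achievable maximum is 5%.

5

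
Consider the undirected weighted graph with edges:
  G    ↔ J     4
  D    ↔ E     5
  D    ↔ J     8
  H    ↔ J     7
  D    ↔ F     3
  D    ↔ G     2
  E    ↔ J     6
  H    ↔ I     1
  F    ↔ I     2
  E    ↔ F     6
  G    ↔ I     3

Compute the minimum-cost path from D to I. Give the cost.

5

Some routes from D to I:
D -> J -> G -> I: 8 + 4 + 3 = 15
D -> G -> I: 2 + 3 = 5
D -> G -> J -> H -> I: 2 + 4 + 7 + 1 = 14
D -> E -> F -> I: 5 + 6 + 2 = 13
D -> F -> I: 3 + 2 = 5
The minimum is 5.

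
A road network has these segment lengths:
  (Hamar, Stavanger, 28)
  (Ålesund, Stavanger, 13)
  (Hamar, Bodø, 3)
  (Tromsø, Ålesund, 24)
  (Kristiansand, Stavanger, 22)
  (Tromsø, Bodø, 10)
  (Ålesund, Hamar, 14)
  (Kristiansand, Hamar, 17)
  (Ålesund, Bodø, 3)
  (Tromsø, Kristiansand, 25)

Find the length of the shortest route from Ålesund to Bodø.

Checking several routes:
Ålesund - Hamar - Bodø: 14 + 3 = 17
Ålesund - Tromsø - Bodø: 24 + 10 = 34
Ålesund - Bodø: 3
Best route has total 3.

3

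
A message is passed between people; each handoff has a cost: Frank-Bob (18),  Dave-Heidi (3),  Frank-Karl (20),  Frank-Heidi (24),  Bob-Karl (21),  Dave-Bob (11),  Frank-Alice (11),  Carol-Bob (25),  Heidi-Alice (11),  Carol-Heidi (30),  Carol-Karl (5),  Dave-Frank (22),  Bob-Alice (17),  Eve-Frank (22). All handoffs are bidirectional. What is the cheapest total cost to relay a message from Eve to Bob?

40

Comparing a few candidate routes:
Eve → Frank → Dave → Bob: 22 + 22 + 11 = 55
Eve → Frank → Alice → Bob: 22 + 11 + 17 = 50
Eve → Frank → Bob: 22 + 18 = 40
Best route has total 40.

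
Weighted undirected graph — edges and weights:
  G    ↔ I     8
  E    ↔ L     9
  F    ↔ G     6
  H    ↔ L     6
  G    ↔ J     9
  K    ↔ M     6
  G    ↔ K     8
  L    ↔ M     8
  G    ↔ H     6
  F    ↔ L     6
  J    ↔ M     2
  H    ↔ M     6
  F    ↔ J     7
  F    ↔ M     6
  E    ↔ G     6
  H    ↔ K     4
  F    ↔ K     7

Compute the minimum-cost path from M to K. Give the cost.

6

A few of the M→K routes:
M -> F -> K: 6 + 7 = 13
M -> K: 6
M -> H -> K: 6 + 4 = 10
M -> J -> F -> K: 2 + 7 + 7 = 16
Best route has total 6.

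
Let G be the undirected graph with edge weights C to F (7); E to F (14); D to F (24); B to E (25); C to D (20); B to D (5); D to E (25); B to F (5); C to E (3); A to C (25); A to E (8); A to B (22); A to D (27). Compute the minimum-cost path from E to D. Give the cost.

20

Comparing a few candidate routes:
E-C-F-B-D: 3 + 7 + 5 + 5 = 20
E-C-D: 3 + 20 = 23
E-D: 25
E-F-B-D: 14 + 5 + 5 = 24
Best route has total 20.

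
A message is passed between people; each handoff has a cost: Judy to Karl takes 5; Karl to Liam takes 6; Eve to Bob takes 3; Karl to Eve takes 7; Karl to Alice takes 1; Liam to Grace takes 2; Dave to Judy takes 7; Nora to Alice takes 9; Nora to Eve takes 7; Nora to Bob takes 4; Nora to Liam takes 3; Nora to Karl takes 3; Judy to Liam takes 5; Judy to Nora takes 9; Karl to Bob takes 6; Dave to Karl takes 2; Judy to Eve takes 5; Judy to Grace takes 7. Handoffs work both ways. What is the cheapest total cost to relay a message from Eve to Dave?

9

Comparing a few candidate routes:
Eve -> Bob -> Nora -> Karl -> Dave: 3 + 4 + 3 + 2 = 12
Eve -> Bob -> Karl -> Dave: 3 + 6 + 2 = 11
Eve -> Karl -> Dave: 7 + 2 = 9
Best route has total 9.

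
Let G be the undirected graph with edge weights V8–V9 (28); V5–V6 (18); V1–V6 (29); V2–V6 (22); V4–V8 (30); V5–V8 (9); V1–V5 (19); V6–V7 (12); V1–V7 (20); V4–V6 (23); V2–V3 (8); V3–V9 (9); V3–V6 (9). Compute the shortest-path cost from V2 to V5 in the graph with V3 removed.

40

Routes from V2 to V5 avoiding V3:
V2-V6-V7-V1-V5: 22 + 12 + 20 + 19 = 73
V2-V6-V5: 22 + 18 = 40
V2-V6-V4-V8-V5: 22 + 23 + 30 + 9 = 84
V2-V6-V1-V5: 22 + 29 + 19 = 70
Shortest: 40.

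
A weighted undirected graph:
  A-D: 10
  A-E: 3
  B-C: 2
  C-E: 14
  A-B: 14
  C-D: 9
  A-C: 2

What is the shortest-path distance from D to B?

11

Checking several routes:
D → A → C → B: 10 + 2 + 2 = 14
D → C → B: 9 + 2 = 11
D → A → B: 10 + 14 = 24
D → C → A → B: 9 + 2 + 14 = 25
The minimum is 11.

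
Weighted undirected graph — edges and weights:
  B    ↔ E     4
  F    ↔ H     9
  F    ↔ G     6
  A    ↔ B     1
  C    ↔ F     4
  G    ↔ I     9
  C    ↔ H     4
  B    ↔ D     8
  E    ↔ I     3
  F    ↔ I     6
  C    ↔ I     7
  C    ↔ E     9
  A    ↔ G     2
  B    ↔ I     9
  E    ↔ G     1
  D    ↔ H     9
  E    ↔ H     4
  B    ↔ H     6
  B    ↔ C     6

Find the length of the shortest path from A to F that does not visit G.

Some routes from A to F avoiding G:
A → B → I → F: 1 + 9 + 6 = 16
A → B → H → C → F: 1 + 6 + 4 + 4 = 15
A → B → H → F: 1 + 6 + 9 = 16
A → B → E → I → F: 1 + 4 + 3 + 6 = 14
A → B → C → F: 1 + 6 + 4 = 11
Best route has total 11.

11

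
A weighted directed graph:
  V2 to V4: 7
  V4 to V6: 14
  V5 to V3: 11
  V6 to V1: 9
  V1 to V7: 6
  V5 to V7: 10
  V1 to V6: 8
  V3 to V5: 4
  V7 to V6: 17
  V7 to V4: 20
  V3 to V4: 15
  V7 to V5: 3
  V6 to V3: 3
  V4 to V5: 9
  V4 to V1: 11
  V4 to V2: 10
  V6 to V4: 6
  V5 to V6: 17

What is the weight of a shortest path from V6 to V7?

Checking several routes:
V6 → V4 → V1 → V7: 6 + 11 + 6 = 23
V6 → V1 → V7: 9 + 6 = 15
V6 → V3 → V5 → V7: 3 + 4 + 10 = 17
V6 → V4 → V5 → V7: 6 + 9 + 10 = 25
Best route has total 15.

15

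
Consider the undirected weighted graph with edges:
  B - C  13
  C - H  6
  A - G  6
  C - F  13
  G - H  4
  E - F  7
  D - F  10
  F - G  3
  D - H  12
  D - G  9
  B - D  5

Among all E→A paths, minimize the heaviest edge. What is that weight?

Checking several routes:
E -> F -> D -> H -> G -> A: max(7, 10, 12, 4, 6) = 12
E -> F -> D -> G -> A: max(7, 10, 9, 6) = 10
E -> F -> G -> A: max(7, 3, 6) = 7
E -> F -> C -> H -> D -> G -> A: max(7, 13, 6, 12, 9, 6) = 13
Best route has worst link 7.

7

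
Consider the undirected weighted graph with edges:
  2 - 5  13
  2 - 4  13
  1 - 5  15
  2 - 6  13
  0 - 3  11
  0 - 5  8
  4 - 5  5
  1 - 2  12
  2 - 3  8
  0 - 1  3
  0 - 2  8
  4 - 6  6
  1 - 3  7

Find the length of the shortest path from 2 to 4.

A few of the 2→4 routes:
2 → 6 → 4: 13 + 6 = 19
2 → 4: 13
2 → 1 → 0 → 5 → 4: 12 + 3 + 8 + 5 = 28
2 → 5 → 4: 13 + 5 = 18
2 → 0 → 5 → 4: 8 + 8 + 5 = 21
Shortest: 13.

13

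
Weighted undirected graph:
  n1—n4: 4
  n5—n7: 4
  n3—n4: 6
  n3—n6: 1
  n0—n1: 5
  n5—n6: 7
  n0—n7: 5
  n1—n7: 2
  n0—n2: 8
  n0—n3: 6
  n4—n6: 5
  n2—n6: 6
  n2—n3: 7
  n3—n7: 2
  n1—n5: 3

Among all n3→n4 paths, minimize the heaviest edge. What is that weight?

4

Some routes from n3 to n4:
n3 → n7 → n0 → n1 → n4: max(2, 5, 5, 4) = 5
n3 → n6 → n4: max(1, 5) = 5
n3 → n7 → n5 → n1 → n4: max(2, 4, 3, 4) = 4
n3 → n7 → n1 → n4: max(2, 2, 4) = 4
Best route has worst link 4.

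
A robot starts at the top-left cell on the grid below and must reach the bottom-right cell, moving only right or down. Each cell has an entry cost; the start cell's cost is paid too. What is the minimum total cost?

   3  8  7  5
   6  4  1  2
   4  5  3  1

Take (0,0)→(1,0)→(1,1)→(1,2)→(1,3)→(2,3) for a total of 3 + 6 + 4 + 1 + 2 + 1 = 17.

17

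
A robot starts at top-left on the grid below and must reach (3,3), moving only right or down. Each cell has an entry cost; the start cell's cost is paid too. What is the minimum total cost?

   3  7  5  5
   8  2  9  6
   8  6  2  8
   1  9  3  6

Path r0c0→r0c1→r1c1→r2c1→r2c2→r3c2→r3c3: 3 + 7 + 2 + 6 + 2 + 3 + 6 = 29.
For comparison, the top-then-right route costs 40.

29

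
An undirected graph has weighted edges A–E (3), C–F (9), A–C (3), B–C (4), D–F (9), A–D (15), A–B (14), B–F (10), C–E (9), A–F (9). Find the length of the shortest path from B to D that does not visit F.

22

Candidate routes:
B-C-E-A-D: 4 + 9 + 3 + 15 = 31
B-A-D: 14 + 15 = 29
B-C-A-D: 4 + 3 + 15 = 22
Best route has total 22.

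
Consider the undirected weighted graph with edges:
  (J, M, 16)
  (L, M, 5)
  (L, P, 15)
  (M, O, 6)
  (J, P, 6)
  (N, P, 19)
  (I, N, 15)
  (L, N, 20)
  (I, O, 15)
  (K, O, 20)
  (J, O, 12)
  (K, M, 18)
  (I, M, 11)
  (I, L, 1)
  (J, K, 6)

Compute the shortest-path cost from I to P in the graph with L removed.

33

A few of the I→P routes:
I → N → P: 15 + 19 = 34
I → M → J → P: 11 + 16 + 6 = 33
I → M → O → J → P: 11 + 6 + 12 + 6 = 35
I → O → J → P: 15 + 12 + 6 = 33
Shortest: 33.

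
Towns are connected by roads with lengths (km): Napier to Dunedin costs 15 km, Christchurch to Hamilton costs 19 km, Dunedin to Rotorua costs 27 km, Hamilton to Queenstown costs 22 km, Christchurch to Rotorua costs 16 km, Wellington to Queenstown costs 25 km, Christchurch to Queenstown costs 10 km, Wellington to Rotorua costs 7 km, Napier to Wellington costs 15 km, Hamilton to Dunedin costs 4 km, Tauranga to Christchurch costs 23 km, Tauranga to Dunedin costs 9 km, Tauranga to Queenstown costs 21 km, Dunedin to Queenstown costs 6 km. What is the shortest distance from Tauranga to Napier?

Some routes from Tauranga to Napier:
Tauranga - Dunedin - Queenstown - Wellington - Napier: 9 + 6 + 25 + 15 = 55
Tauranga - Dunedin - Napier: 9 + 15 = 24
Tauranga - Christchurch - Queenstown - Dunedin - Napier: 23 + 10 + 6 + 15 = 54
Tauranga - Queenstown - Dunedin - Napier: 21 + 6 + 15 = 42
Best route has total 24 km.

24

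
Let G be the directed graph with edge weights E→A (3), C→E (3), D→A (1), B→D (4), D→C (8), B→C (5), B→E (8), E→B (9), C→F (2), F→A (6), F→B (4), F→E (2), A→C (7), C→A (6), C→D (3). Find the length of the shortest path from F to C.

Some routes from F to C:
F-A-C: 6 + 7 = 13
F-B-D-C: 4 + 4 + 8 = 16
F-B-D-A-C: 4 + 4 + 1 + 7 = 16
F-B-C: 4 + 5 = 9
F-E-A-C: 2 + 3 + 7 = 12
Shortest: 9.

9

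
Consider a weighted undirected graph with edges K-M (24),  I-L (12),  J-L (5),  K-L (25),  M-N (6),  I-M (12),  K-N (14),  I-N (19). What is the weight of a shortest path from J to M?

29

Comparing a few candidate routes:
J-L-I-N-M: 5 + 12 + 19 + 6 = 42
J-L-I-N-K-M: 5 + 12 + 19 + 14 + 24 = 74
J-L-I-M: 5 + 12 + 12 = 29
J-L-K-N-M: 5 + 25 + 14 + 6 = 50
J-L-K-M: 5 + 25 + 24 = 54
Shortest: 29.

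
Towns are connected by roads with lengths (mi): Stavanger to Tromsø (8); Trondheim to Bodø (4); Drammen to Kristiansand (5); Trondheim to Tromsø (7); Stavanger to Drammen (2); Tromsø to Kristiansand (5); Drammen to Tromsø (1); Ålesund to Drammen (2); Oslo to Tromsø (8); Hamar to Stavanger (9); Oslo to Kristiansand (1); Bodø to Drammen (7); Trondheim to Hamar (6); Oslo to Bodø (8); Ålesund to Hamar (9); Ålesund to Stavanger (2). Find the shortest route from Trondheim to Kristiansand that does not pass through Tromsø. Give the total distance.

Comparing a few candidate routes:
Trondheim -> Bodø -> Drammen -> Kristiansand: 4 + 7 + 5 = 16
Trondheim -> Bodø -> Oslo -> Kristiansand: 4 + 8 + 1 = 13
Trondheim -> Hamar -> Ålesund -> Drammen -> Kristiansand: 6 + 9 + 2 + 5 = 22
Shortest: 13 mi.

13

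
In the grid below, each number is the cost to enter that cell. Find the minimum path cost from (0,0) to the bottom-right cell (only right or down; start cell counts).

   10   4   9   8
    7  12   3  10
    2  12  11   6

Path r0c0 → r0c1 → r0c2 → r1c2 → r1c3 → r2c3: 10 + 4 + 9 + 3 + 10 + 6 = 42.

42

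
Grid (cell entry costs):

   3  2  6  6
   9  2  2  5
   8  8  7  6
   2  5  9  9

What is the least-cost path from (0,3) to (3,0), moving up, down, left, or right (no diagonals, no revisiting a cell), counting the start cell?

Best path: (0,3) (1,3) (1,2) (1,1) (2,1) (3,1) (3,0)
Cost: 6 + 5 + 2 + 2 + 8 + 5 + 2 = 30

30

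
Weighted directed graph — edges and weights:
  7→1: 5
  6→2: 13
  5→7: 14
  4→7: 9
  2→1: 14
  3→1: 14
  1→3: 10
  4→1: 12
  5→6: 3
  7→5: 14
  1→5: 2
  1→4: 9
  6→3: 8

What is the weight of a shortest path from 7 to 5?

7

Routes from 7 to 5:
7→1→5: 5 + 2 = 7
7→5: 14
Best route has total 7.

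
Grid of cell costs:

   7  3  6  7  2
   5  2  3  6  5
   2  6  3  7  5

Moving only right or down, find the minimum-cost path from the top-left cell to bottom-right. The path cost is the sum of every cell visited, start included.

30

Cheapest: (0,0) -> (0,1) -> (1,1) -> (1,2) -> (2,2) -> (2,3) -> (2,4)
  7 + 3 + 2 + 3 + 3 + 7 + 5 = 30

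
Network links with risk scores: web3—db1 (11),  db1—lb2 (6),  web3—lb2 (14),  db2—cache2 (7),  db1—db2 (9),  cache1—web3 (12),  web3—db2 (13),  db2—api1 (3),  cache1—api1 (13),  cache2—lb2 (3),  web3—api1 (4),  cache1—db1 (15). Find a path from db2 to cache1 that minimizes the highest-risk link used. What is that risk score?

12

Comparing a few candidate routes:
db2-cache2-lb2-db1-web3-cache1: max(7, 3, 6, 11, 12) = 12
db2-db1-web3-cache1: max(9, 11, 12) = 12
db2-api1-web3-cache1: max(3, 4, 12) = 12
Best route has worst link 12.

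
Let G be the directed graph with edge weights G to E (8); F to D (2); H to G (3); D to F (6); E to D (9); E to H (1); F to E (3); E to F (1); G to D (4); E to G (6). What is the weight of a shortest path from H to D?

7

Candidate routes:
H-G-D: 3 + 4 = 7
H-G-E-D: 3 + 8 + 9 = 20
H-G-E-F-D: 3 + 8 + 1 + 2 = 14
The minimum is 7.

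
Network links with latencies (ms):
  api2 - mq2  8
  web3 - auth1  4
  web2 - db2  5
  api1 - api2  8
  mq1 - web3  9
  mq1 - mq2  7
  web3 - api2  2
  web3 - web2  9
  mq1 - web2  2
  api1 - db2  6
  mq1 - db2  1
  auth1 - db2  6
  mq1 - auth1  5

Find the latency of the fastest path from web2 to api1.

A few of the web2→api1 routes:
web2 - mq1 - db2 - api1: 2 + 1 + 6 = 9
web2 - db2 - api1: 5 + 6 = 11
web2 - mq1 - auth1 - db2 - api1: 2 + 5 + 6 + 6 = 19
web2 - web3 - api2 - api1: 9 + 2 + 8 = 19
web2 - mq1 - auth1 - web3 - api2 - api1: 2 + 5 + 4 + 2 + 8 = 21
The minimum is 9 ms.

9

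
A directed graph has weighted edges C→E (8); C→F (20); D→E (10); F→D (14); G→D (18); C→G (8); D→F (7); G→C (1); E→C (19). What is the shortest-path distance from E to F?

Paths from E to F:
E→C→F: 19 + 20 = 39
E→C→G→D→F: 19 + 8 + 18 + 7 = 52
The minimum is 39.

39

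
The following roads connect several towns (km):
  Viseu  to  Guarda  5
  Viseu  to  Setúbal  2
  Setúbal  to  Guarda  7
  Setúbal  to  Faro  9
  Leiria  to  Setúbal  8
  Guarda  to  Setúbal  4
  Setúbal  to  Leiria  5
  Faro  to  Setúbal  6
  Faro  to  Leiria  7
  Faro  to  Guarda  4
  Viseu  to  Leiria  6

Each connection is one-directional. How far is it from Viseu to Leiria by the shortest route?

Routes from Viseu to Leiria:
Viseu→Setúbal→Leiria: 2 + 5 = 7
Viseu→Guarda→Setúbal→Faro→Leiria: 5 + 4 + 9 + 7 = 25
Viseu→Leiria: 6
Viseu→Setúbal→Faro→Leiria: 2 + 9 + 7 = 18
Viseu→Guarda→Setúbal→Leiria: 5 + 4 + 5 = 14
The minimum is 6 km.

6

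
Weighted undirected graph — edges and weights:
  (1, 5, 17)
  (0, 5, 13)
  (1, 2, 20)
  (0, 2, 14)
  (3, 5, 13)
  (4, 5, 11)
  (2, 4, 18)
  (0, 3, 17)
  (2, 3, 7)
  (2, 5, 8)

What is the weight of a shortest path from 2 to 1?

20

A few of the 2→1 routes:
2 - 1: 20
2 - 3 - 5 - 1: 7 + 13 + 17 = 37
2 - 3 - 0 - 5 - 1: 7 + 17 + 13 + 17 = 54
2 - 0 - 5 - 1: 14 + 13 + 17 = 44
2 - 5 - 1: 8 + 17 = 25
2 - 4 - 5 - 1: 18 + 11 + 17 = 46
The minimum is 20.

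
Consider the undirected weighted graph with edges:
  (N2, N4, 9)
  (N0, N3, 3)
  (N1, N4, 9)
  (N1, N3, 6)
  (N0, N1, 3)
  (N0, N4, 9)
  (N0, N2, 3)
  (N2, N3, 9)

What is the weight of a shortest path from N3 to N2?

6

Comparing a few candidate routes:
N3-N1-N0-N2: 6 + 3 + 3 = 12
N3-N0-N4-N2: 3 + 9 + 9 = 21
N3-N1-N4-N2: 6 + 9 + 9 = 24
N3-N2: 9
N3-N0-N2: 3 + 3 = 6
Shortest: 6.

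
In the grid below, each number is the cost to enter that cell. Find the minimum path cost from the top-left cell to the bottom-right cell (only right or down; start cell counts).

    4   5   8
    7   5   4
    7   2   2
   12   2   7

25

Path (0,0) → (0,1) → (1,1) → (2,1) → (2,2) → (3,2): 4 + 5 + 5 + 2 + 2 + 7 = 25.
For comparison, the top-then-right route costs 30.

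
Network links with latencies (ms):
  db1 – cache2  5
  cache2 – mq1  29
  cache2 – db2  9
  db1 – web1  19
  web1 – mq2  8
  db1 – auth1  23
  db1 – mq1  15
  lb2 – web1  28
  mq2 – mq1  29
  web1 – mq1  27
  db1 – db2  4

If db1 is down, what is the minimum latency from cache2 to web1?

56

Candidate routes:
cache2 - mq1 - mq2 - web1: 29 + 29 + 8 = 66
cache2 - mq1 - web1: 29 + 27 = 56
Best route has total 56 ms.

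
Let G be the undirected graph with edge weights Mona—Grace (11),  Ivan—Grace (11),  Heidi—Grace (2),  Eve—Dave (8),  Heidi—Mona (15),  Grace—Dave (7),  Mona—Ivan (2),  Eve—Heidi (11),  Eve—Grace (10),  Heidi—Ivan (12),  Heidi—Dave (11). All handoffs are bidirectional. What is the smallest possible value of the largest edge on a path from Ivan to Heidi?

Some routes from Ivan to Heidi:
Ivan -> Mona -> Grace -> Eve -> Dave -> Heidi: max(2, 11, 10, 8, 11) = 11
Ivan -> Mona -> Grace -> Dave -> Heidi: max(2, 11, 7, 11) = 11
Ivan -> Mona -> Grace -> Eve -> Heidi: max(2, 11, 10, 11) = 11
Ivan -> Mona -> Grace -> Dave -> Eve -> Heidi: max(2, 11, 7, 8, 11) = 11
Smallest bottleneck: 11.

11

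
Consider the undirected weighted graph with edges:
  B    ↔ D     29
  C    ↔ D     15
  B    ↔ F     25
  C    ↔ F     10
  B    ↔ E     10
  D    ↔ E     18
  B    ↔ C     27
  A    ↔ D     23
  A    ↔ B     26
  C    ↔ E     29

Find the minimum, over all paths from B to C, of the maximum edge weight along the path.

18

Some routes from B to C:
B-F-C: max(25, 10) = 25
B-D-C: max(29, 15) = 29
B-E-D-C: max(10, 18, 15) = 18
B-C: max(27) = 27
B-A-D-C: max(26, 23, 15) = 26
Best route has worst link 18.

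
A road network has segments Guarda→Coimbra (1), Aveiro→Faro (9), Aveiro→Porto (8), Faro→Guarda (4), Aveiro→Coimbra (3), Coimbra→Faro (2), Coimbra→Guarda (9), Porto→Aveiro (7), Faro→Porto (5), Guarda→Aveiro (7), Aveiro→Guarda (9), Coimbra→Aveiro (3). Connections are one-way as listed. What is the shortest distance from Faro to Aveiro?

8

Routes from Faro to Aveiro:
Faro→Guarda→Aveiro: 4 + 7 = 11
Faro→Guarda→Coimbra→Aveiro: 4 + 1 + 3 = 8
Faro→Porto→Aveiro: 5 + 7 = 12
The minimum is 8 km.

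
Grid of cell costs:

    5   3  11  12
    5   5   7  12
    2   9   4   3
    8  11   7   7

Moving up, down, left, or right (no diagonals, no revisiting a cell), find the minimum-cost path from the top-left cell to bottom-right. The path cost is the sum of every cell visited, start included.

34

Best path: r0c0 r0c1 r1c1 r1c2 r2c2 r2c3 r3c3
Cost: 5 + 3 + 5 + 7 + 4 + 3 + 7 = 34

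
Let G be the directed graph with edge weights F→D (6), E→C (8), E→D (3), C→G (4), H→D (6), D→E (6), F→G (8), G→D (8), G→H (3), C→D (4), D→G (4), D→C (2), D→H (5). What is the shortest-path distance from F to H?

11

A few of the F→H routes:
F → D → G → H: 6 + 4 + 3 = 13
F → G → H: 8 + 3 = 11
F → D → H: 6 + 5 = 11
The minimum is 11.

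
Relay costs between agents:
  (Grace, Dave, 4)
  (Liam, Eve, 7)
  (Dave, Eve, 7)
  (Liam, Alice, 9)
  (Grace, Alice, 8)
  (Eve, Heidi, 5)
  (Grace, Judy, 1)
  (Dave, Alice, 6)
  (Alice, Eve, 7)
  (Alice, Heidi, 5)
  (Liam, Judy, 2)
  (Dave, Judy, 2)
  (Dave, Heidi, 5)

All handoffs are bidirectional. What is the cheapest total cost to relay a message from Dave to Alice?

6

Comparing a few candidate routes:
Dave - Grace - Alice: 4 + 8 = 12
Dave - Judy - Grace - Alice: 2 + 1 + 8 = 11
Dave - Heidi - Alice: 5 + 5 = 10
Dave - Alice: 6
Best route has total 6.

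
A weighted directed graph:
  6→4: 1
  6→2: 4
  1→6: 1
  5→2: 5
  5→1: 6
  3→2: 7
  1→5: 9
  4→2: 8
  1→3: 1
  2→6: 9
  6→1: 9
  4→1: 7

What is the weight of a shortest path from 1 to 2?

Some routes from 1 to 2:
1 → 6 → 4 → 2: 1 + 1 + 8 = 10
1 → 3 → 2: 1 + 7 = 8
1 → 6 → 2: 1 + 4 = 5
The minimum is 5.

5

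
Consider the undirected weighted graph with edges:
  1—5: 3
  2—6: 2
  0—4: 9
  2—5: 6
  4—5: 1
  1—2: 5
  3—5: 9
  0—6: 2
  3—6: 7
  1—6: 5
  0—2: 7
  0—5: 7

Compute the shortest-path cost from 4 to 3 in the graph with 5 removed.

Paths from 4 to 3 avoiding 5:
4 -> 0 -> 2 -> 1 -> 6 -> 3: 9 + 7 + 5 + 5 + 7 = 33
4 -> 0 -> 6 -> 3: 9 + 2 + 7 = 18
4 -> 0 -> 2 -> 6 -> 3: 9 + 7 + 2 + 7 = 25
The minimum is 18.

18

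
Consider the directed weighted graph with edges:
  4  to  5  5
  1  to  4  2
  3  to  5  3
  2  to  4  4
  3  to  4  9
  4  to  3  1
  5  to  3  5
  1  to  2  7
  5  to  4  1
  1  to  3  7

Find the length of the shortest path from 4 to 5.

Routes from 4 to 5:
4 -> 3 -> 5: 1 + 3 = 4
4 -> 5: 5
The minimum is 4.

4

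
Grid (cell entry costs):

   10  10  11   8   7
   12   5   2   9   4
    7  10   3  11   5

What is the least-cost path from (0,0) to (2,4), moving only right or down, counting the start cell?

45

Best path: r0c0→r0c1→r1c1→r1c2→r1c3→r1c4→r2c4
Cost: 10 + 10 + 5 + 2 + 9 + 4 + 5 = 45
For comparison, the top-then-right route costs 55.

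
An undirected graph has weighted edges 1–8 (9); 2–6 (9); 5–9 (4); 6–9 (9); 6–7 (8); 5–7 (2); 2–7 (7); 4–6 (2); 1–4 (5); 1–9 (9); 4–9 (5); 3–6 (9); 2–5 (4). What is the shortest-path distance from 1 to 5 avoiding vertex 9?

Paths from 1 to 5 avoiding 9:
1 - 4 - 6 - 2 - 5: 5 + 2 + 9 + 4 = 20
1 - 4 - 6 - 2 - 7 - 5: 5 + 2 + 9 + 7 + 2 = 25
1 - 4 - 6 - 7 - 2 - 5: 5 + 2 + 8 + 7 + 4 = 26
1 - 4 - 6 - 7 - 5: 5 + 2 + 8 + 2 = 17
The minimum is 17.

17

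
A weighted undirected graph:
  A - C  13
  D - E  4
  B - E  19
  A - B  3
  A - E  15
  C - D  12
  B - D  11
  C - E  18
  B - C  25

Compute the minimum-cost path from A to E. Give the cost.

15

A few of the A→E routes:
A → B → D → E: 3 + 11 + 4 = 18
A → C → E: 13 + 18 = 31
A → B → E: 3 + 19 = 22
A → E: 15
A → C → D → E: 13 + 12 + 4 = 29
Shortest: 15.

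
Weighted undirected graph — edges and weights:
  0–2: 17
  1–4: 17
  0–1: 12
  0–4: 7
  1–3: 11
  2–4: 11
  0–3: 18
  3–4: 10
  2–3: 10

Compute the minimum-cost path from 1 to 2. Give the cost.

21

Some routes from 1 to 2:
1 -> 3 -> 2: 11 + 10 = 21
1 -> 4 -> 2: 17 + 11 = 28
1 -> 0 -> 2: 12 + 17 = 29
1 -> 4 -> 3 -> 2: 17 + 10 + 10 = 37
1 -> 0 -> 4 -> 2: 12 + 7 + 11 = 30
1 -> 3 -> 4 -> 2: 11 + 10 + 11 = 32
Best route has total 21.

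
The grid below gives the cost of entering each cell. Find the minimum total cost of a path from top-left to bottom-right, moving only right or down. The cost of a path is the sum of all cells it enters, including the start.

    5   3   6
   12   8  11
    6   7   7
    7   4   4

Cheapest: (0,0)→(0,1)→(1,1)→(2,1)→(3,1)→(3,2)
  5 + 3 + 8 + 7 + 4 + 4 = 31

31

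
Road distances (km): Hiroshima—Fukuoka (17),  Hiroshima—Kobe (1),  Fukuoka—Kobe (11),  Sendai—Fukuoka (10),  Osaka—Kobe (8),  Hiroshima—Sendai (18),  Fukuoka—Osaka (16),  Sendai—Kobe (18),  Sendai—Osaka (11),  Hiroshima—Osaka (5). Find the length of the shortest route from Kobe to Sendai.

17

Some routes from Kobe to Sendai:
Kobe - Hiroshima - Osaka - Sendai: 1 + 5 + 11 = 17
Kobe - Osaka - Sendai: 8 + 11 = 19
Kobe - Sendai: 18
Best route has total 17 km.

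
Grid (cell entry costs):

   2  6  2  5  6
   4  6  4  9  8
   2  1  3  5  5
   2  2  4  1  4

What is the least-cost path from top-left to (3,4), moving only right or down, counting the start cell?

Take (0,0) (1,0) (2,0) (2,1) (3,1) (3,2) (3,3) (3,4) for a total of 2 + 4 + 2 + 1 + 2 + 4 + 1 + 4 = 20.
For comparison, the top-then-right route costs 38.

20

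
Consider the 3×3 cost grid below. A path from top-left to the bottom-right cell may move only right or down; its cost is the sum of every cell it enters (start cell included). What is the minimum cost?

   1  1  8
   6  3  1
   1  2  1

Cheapest: [0,0]→[0,1]→[1,1]→[1,2]→[2,2]
  1 + 1 + 3 + 1 + 1 = 7

7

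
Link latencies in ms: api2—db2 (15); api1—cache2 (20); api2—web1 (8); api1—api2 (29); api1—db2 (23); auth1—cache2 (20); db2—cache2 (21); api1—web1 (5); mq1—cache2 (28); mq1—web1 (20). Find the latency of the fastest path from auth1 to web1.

Checking several routes:
auth1-cache2-api1-web1: 20 + 20 + 5 = 45
auth1-cache2-api1-db2-api2-web1: 20 + 20 + 23 + 15 + 8 = 86
auth1-cache2-db2-api1-web1: 20 + 21 + 23 + 5 = 69
auth1-cache2-api1-api2-web1: 20 + 20 + 29 + 8 = 77
auth1-cache2-db2-api2-web1: 20 + 21 + 15 + 8 = 64
auth1-cache2-mq1-web1: 20 + 28 + 20 = 68
Shortest: 45 ms.

45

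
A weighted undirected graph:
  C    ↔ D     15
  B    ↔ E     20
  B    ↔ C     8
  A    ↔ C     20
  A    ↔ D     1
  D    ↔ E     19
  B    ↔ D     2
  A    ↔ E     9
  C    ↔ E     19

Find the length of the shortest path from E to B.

Checking several routes:
E-A-D-B: 9 + 1 + 2 = 12
E-B: 20
E-D-B: 19 + 2 = 21
E-C-B: 19 + 8 = 27
Best route has total 12.

12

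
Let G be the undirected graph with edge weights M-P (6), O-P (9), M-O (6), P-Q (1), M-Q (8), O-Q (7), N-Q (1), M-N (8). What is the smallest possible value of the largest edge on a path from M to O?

A few of the M→O routes:
M -> O: max(6) = 6
M -> P -> Q -> O: max(6, 1, 7) = 7
M -> Q -> O: max(8, 7) = 8
The minimum achievable maximum is 6.

6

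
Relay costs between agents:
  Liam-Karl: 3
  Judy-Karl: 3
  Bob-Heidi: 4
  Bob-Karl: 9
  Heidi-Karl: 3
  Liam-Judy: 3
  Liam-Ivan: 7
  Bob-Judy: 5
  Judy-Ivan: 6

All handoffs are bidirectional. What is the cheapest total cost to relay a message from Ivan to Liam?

7

Paths from Ivan to Liam:
Ivan - Judy - Karl - Liam: 6 + 3 + 3 = 12
Ivan - Judy - Liam: 6 + 3 = 9
Ivan - Judy - Bob - Karl - Liam: 6 + 5 + 9 + 3 = 23
Ivan - Judy - Bob - Heidi - Karl - Liam: 6 + 5 + 4 + 3 + 3 = 21
Ivan - Liam: 7
Best route has total 7.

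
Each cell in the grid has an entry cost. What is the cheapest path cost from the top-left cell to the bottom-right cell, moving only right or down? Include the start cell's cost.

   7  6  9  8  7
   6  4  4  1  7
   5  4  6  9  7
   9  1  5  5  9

Cheapest: (0,0) -> (0,1) -> (1,1) -> (2,1) -> (3,1) -> (3,2) -> (3,3) -> (3,4)
  7 + 6 + 4 + 4 + 1 + 5 + 5 + 9 = 41

41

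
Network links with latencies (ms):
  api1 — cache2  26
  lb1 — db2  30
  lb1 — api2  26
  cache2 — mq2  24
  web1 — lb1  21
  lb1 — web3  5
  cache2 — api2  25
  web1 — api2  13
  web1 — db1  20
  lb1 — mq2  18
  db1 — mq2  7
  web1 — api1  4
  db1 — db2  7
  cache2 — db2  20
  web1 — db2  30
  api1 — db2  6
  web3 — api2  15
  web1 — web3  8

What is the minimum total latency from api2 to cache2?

A few of the api2→cache2 routes:
api2-web3-web1-api1-cache2: 15 + 8 + 4 + 26 = 53
api2-web1-api1-cache2: 13 + 4 + 26 = 43
api2-web1-api1-db2-cache2: 13 + 4 + 6 + 20 = 43
api2-web3-web1-api1-db2-cache2: 15 + 8 + 4 + 6 + 20 = 53
api2-cache2: 25
Shortest: 25 ms.

25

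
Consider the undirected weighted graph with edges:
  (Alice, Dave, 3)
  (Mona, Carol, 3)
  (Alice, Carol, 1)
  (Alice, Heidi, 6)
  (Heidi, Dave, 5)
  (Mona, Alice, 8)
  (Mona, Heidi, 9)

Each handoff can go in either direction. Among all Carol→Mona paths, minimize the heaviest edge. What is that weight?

A few of the Carol→Mona routes:
Carol → Mona: max(3) = 3
Carol → Alice → Mona: max(1, 8) = 8
Carol → Alice → Heidi → Mona: max(1, 6, 9) = 9
The minimum achievable maximum is 3.

3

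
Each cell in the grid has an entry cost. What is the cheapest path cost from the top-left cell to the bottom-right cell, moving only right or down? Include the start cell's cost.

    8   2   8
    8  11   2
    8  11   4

Path (0,0) -> (0,1) -> (0,2) -> (1,2) -> (2,2): 8 + 2 + 8 + 2 + 4 = 24.

24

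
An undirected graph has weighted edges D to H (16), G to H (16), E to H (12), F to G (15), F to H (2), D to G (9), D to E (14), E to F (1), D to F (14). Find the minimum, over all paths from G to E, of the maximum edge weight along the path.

14

Some routes from G to E:
G-D-E: max(9, 14) = 14
G-D-F-H-E: max(9, 14, 2, 12) = 14
G-F-D-E: max(15, 14, 14) = 15
G-D-F-E: max(9, 14, 1) = 14
Best route has worst link 14.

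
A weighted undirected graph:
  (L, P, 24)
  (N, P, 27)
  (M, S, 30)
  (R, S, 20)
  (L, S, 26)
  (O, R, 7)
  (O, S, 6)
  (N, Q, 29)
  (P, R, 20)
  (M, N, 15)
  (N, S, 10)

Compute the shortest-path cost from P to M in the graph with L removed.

Candidate routes:
P - R - S - M: 20 + 20 + 30 = 70
P - R - O - S - N - M: 20 + 7 + 6 + 10 + 15 = 58
P - R - O - S - M: 20 + 7 + 6 + 30 = 63
P - R - S - N - M: 20 + 20 + 10 + 15 = 65
P - N - M: 27 + 15 = 42
P - N - S - M: 27 + 10 + 30 = 67
Shortest: 42.

42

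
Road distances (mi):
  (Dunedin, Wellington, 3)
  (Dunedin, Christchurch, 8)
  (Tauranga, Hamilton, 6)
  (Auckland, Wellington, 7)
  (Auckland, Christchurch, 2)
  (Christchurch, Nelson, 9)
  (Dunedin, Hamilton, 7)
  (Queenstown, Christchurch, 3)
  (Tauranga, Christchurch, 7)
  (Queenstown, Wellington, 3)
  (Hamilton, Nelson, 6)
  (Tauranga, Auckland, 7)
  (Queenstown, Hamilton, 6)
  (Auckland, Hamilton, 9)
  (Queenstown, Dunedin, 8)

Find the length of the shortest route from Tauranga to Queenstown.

Comparing a few candidate routes:
Tauranga-Auckland-Christchurch-Queenstown: 7 + 2 + 3 = 12
Tauranga-Hamilton-Queenstown: 6 + 6 = 12
Tauranga-Christchurch-Queenstown: 7 + 3 = 10
Best route has total 10 mi.

10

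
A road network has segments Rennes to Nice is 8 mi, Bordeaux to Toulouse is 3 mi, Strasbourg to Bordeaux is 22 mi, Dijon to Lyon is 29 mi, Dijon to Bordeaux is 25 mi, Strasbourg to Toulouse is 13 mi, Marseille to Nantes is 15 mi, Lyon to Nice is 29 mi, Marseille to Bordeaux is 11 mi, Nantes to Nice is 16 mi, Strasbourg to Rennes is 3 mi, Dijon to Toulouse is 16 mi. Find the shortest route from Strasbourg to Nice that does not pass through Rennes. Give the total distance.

58

Some routes from Strasbourg to Nice avoiding Rennes:
Strasbourg -> Bordeaux -> Marseille -> Nantes -> Nice: 22 + 11 + 15 + 16 = 64
Strasbourg -> Toulouse -> Bordeaux -> Marseille -> Nantes -> Nice: 13 + 3 + 11 + 15 + 16 = 58
Strasbourg -> Toulouse -> Dijon -> Lyon -> Nice: 13 + 16 + 29 + 29 = 87
Strasbourg -> Toulouse -> Dijon -> Bordeaux -> Marseille -> Nantes -> Nice: 13 + 16 + 25 + 11 + 15 + 16 = 96
Shortest: 58 mi.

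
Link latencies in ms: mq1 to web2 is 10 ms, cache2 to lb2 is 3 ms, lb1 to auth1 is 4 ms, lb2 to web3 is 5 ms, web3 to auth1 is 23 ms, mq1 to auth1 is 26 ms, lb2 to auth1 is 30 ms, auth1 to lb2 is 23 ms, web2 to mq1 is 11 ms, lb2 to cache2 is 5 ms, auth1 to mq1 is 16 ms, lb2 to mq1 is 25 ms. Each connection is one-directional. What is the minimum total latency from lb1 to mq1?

Candidate routes:
lb1 -> auth1 -> lb2 -> mq1: 4 + 23 + 25 = 52
lb1 -> auth1 -> mq1: 4 + 16 = 20
Shortest: 20 ms.

20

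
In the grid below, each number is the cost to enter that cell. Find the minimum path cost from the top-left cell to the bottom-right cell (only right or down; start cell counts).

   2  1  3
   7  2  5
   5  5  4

Take r0c0→r0c1→r1c1→r1c2→r2c2 for a total of 2 + 1 + 2 + 5 + 4 = 14.
For comparison, the top-then-right route costs 15.

14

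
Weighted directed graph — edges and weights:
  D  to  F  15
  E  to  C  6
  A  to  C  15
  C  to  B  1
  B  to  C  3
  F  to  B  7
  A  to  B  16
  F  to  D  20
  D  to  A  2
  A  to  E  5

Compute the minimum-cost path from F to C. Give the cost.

10

Routes from F to C:
F→D→A→B→C: 20 + 2 + 16 + 3 = 41
F→B→C: 7 + 3 = 10
F→D→A→C: 20 + 2 + 15 = 37
F→D→A→E→C: 20 + 2 + 5 + 6 = 33
Best route has total 10.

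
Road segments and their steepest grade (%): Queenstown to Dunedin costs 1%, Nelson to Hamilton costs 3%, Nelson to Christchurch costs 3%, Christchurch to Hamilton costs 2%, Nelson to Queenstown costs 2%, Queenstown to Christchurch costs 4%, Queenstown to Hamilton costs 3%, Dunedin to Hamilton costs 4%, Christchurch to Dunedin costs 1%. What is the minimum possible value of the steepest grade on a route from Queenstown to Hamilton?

Comparing a few candidate routes:
Queenstown→Dunedin→Christchurch→Hamilton: max(1, 1, 2) = 2
Queenstown→Nelson→Christchurch→Hamilton: max(2, 3, 2) = 3
Queenstown→Dunedin→Christchurch→Nelson→Hamilton: max(1, 1, 3, 3) = 3
Queenstown→Nelson→Hamilton: max(2, 3) = 3
Smallest bottleneck: 2%.

2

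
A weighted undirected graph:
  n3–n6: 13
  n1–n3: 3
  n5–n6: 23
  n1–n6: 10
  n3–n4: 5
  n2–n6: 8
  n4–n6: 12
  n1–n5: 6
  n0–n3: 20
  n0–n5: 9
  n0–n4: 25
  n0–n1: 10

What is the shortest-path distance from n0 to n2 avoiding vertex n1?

Comparing a few candidate routes:
n0 - n3 - n4 - n6 - n2: 20 + 5 + 12 + 8 = 45
n0 - n5 - n6 - n2: 9 + 23 + 8 = 40
n0 - n3 - n6 - n2: 20 + 13 + 8 = 41
n0 - n4 - n6 - n2: 25 + 12 + 8 = 45
The minimum is 40.

40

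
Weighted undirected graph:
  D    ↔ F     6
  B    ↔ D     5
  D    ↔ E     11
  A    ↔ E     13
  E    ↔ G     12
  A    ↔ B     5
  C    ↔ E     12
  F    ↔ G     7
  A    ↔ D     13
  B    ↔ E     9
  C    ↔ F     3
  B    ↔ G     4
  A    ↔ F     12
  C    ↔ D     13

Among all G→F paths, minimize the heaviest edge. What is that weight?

Comparing a few candidate routes:
G → B → A → F: max(4, 5, 12) = 12
G → B → E → D → F: max(4, 9, 11, 6) = 11
G → B → D → F: max(4, 5, 6) = 6
G → B → E → C → F: max(4, 9, 12, 3) = 12
G → F: max(7) = 7
The minimum achievable maximum is 6.

6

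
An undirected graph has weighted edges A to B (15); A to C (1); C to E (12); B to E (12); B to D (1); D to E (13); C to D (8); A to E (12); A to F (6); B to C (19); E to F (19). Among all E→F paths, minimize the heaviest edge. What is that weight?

12

A few of the E→F routes:
E→C→A→F: max(12, 1, 6) = 12
E→D→C→A→F: max(13, 8, 1, 6) = 13
E→B→D→C→A→F: max(12, 1, 8, 1, 6) = 12
E→C→D→B→A→F: max(12, 8, 1, 15, 6) = 15
E→A→F: max(12, 6) = 12
Smallest bottleneck: 12.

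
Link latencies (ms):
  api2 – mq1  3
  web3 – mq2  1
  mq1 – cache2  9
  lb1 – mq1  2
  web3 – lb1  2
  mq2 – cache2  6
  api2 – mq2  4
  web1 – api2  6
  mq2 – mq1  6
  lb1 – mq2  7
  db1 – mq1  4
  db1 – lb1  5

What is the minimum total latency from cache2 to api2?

10

Some routes from cache2 to api2:
cache2 - mq1 - api2: 9 + 3 = 12
cache2 - mq2 - api2: 6 + 4 = 10
cache2 - mq2 - web3 - lb1 - mq1 - api2: 6 + 1 + 2 + 2 + 3 = 14
Best route has total 10 ms.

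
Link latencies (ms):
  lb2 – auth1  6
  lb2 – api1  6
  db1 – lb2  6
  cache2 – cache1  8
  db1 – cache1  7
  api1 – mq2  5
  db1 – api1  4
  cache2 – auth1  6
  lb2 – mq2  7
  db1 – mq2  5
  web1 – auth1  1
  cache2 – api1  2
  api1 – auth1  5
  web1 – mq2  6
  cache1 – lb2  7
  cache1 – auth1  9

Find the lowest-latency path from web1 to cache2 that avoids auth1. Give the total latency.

A few of the web1→cache2 routes:
web1-mq2-api1-cache2: 6 + 5 + 2 = 13
web1-mq2-db1-api1-cache2: 6 + 5 + 4 + 2 = 17
web1-mq2-lb2-api1-cache2: 6 + 7 + 6 + 2 = 21
Shortest: 13 ms.

13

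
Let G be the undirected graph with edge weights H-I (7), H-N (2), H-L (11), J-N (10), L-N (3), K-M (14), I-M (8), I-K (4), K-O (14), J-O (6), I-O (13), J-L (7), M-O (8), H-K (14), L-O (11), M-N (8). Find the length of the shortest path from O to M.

Some routes from O to M:
O → L → N → M: 11 + 3 + 8 = 22
O → M: 8
O → I → M: 13 + 8 = 21
O → J → N → M: 6 + 10 + 8 = 24
O → J → L → N → M: 6 + 7 + 3 + 8 = 24
The minimum is 8.

8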